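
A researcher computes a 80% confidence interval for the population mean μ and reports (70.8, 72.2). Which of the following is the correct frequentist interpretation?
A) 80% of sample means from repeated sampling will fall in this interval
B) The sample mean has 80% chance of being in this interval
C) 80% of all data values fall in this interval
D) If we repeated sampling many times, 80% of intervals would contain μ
D

A) Wrong — coverage applies to intervals containing μ, not to future x̄ values.
B) Wrong — x̄ is observed and sits in the interval by construction.
C) Wrong — a CI is about the parameter μ, not individual data values.
D) Correct — this is the frequentist long-run coverage interpretation.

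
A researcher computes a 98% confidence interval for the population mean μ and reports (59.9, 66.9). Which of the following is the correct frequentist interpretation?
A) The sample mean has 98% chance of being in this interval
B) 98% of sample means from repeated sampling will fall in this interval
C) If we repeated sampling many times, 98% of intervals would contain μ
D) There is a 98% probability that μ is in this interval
C

A) Wrong — x̄ is observed and sits in the interval by construction.
B) Wrong — coverage applies to intervals containing μ, not to future x̄ values.
C) Correct — this is the frequentist long-run coverage interpretation.
D) Wrong — μ is fixed; the randomness lives in the interval, not in μ.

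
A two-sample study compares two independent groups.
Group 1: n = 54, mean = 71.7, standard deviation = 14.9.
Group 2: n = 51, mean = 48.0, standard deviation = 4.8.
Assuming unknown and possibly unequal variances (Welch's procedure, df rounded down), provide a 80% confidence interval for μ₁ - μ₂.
(20.93, 26.47)

Difference: x̄₁ - x̄₂ = 23.70
SE = √(s₁²/n₁ + s₂²/n₂) = √(14.9²/54 + 4.8²/51) = 2.1361
df = 64.46 → 64 (Welch–Satterthwaite, rounded down)
t* = 1.295

CI: 23.70 ± 1.295 · 2.1361 = 23.70 ± 2.77 = (20.93, 26.47)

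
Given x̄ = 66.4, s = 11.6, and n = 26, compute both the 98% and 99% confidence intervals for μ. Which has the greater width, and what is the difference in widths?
99% CI is wider by 1.37

df = 25
98% CI: t* = 2.485, (60.75, 72.05), width = 2 · t* · s/√n = 11.31
99% CI: t* = 2.787, (60.06, 72.74), width = 2 · t* · s/√n = 12.68

The 99% CI is wider by 12.68 - 11.31 = 1.37.
Higher confidence requires a wider interval.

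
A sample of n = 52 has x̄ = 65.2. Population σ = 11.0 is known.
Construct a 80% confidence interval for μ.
(63.24, 67.16)

z-interval (σ known):
z* = 1.282 for 80% confidence

Margin of error = z* · σ/√n = 1.282 · 11.0/√52 = 1.96

CI: (65.2 - 1.96, 65.2 + 1.96) = (63.24, 67.16)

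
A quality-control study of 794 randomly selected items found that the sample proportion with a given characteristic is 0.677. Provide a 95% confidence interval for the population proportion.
(0.644, 0.710)

Proportion CI:
SE = √(p̂(1-p̂)/n) = √(0.677 · 0.323 / 794) = 0.01660

z* = 1.960
Margin = z* · SE = 1.960 · 0.01660 = 0.0325

CI: 0.677 ± 0.0325 = (0.644, 0.710)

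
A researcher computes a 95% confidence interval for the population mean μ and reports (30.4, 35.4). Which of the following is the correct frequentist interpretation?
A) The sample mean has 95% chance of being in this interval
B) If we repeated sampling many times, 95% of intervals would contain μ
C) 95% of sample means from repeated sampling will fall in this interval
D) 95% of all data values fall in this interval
B

A) Wrong — x̄ is observed and sits in the interval by construction.
B) Correct — this is the frequentist long-run coverage interpretation.
C) Wrong — coverage applies to intervals containing μ, not to future x̄ values.
D) Wrong — a CI is about the parameter μ, not individual data values.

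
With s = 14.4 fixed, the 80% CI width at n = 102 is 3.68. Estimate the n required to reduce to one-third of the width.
n ≈ 918

CI width ∝ 1/√n
To reduce width by factor 3, need √n to grow by 3 → need 3² = 9 times as many samples.

Current: n = 102, width = 3.68
New: n = 918, width ≈ 1.22

Width reduced by factor of 3.68/1.22 = 3.02.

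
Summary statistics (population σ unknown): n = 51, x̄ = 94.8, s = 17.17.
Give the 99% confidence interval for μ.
(88.36, 101.24)

t-interval (σ unknown):
df = n - 1 = 50
t* = 2.678 for 99% confidence

Margin of error = t* · s/√n = 2.678 · 17.17/√51 = 6.44

CI: (88.36, 101.24)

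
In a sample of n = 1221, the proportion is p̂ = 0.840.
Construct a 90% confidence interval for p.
(0.823, 0.857)

Proportion CI:
SE = √(p̂(1-p̂)/n) = √(0.840 · 0.160 / 1221) = 0.01049

z* = 1.645
Margin = z* · SE = 1.645 · 0.01049 = 0.0173

CI: 0.840 ± 0.0173 = (0.823, 0.857)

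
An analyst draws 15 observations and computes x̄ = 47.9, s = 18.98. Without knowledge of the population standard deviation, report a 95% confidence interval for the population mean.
(37.39, 58.41)

t-interval (σ unknown):
df = n - 1 = 14
t* = 2.145 for 95% confidence

Margin of error = t* · s/√n = 2.145 · 18.98/√15 = 10.51

CI: (37.39, 58.41)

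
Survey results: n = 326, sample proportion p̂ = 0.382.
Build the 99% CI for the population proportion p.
(0.313, 0.451)

Proportion CI:
SE = √(p̂(1-p̂)/n) = √(0.382 · 0.618 / 326) = 0.02691

z* = 2.576
Margin = z* · SE = 2.576 · 0.02691 = 0.0693

CI: 0.382 ± 0.0693 = (0.313, 0.451)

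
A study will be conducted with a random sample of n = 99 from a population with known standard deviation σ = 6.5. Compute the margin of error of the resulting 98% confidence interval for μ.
Margin of error = 1.52

Margin of error = z* · σ/√n
= 2.326 · 6.5/√99
= 2.326 · 6.5/9.9499
= 1.52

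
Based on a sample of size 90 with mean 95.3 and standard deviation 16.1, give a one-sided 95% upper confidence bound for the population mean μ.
μ ≤ 98.12

Upper bound (one-sided):
t* = 1.662 (one-sided for 95%)
Upper bound = x̄ + t* · s/√n = 95.3 + 1.662 · 16.1/√90 = 98.12

We are 95% confident that μ ≤ 98.12.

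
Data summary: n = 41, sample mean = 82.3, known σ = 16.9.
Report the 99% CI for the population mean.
(75.50, 89.10)

z-interval (σ known):
z* = 2.576 for 99% confidence

Margin of error = z* · σ/√n = 2.576 · 16.9/√41 = 6.80

CI: (82.3 - 6.80, 82.3 + 6.80) = (75.50, 89.10)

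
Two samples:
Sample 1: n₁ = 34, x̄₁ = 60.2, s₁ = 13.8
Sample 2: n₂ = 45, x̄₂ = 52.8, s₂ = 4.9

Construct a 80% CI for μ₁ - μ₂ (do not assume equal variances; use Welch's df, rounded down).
(4.17, 10.63)

Difference: x̄₁ - x̄₂ = 7.40
SE = √(s₁²/n₁ + s₂²/n₂) = √(13.8²/34 + 4.9²/45) = 2.4768
df = 39.32 → 39 (Welch–Satterthwaite, rounded down)
t* = 1.304

CI: 7.40 ± 1.304 · 2.4768 = 7.40 ± 3.23 = (4.17, 10.63)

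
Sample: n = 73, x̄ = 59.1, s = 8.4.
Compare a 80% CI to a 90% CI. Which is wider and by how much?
90% CI is wider by 0.74

df = 72
80% CI: t* = 1.293, (57.83, 60.37), width = 2 · t* · s/√n = 2.54
90% CI: t* = 1.666, (57.46, 60.74), width = 2 · t* · s/√n = 3.28

The 90% CI is wider by 3.28 - 2.54 = 0.74.
Higher confidence requires a wider interval.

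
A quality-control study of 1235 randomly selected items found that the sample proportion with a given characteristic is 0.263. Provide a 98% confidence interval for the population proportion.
(0.234, 0.292)

Proportion CI:
SE = √(p̂(1-p̂)/n) = √(0.263 · 0.737 / 1235) = 0.01253

z* = 2.326
Margin = z* · SE = 2.326 · 0.01253 = 0.0291

CI: 0.263 ± 0.0291 = (0.234, 0.292)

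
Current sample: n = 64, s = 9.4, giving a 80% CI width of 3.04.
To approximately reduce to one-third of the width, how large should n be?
n ≈ 576

CI width ∝ 1/√n
To reduce width by factor 3, need √n to grow by 3 → need 3² = 9 times as many samples.

Current: n = 64, width = 3.04
New: n = 576, width ≈ 1.01

Width reduced by factor of 3.04/1.01 = 3.01.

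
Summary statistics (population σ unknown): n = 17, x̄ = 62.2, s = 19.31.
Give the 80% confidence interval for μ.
(55.94, 68.46)

t-interval (σ unknown):
df = n - 1 = 16
t* = 1.337 for 80% confidence

Margin of error = t* · s/√n = 1.337 · 19.31/√17 = 6.26

CI: (55.94, 68.46)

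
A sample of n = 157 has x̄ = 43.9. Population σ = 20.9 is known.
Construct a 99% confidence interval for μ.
(39.60, 48.20)

z-interval (σ known):
z* = 2.576 for 99% confidence

Margin of error = z* · σ/√n = 2.576 · 20.9/√157 = 4.30

CI: (43.9 - 4.30, 43.9 + 4.30) = (39.60, 48.20)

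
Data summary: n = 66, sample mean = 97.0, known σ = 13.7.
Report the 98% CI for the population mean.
(93.08, 100.92)

z-interval (σ known):
z* = 2.326 for 98% confidence

Margin of error = z* · σ/√n = 2.326 · 13.7/√66 = 3.92

CI: (97.0 - 3.92, 97.0 + 3.92) = (93.08, 100.92)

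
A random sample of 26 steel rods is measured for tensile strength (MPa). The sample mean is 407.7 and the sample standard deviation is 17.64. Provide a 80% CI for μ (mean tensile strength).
(403.15, 412.25)

t-interval (σ unknown):
df = n - 1 = 25
t* = 1.316 for 80% confidence

Margin of error = t* · s/√n = 1.316 · 17.64/√26 = 4.55

CI: (403.15, 412.25)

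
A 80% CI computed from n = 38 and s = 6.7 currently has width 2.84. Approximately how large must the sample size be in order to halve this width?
n ≈ 152

CI width ∝ 1/√n
To reduce width by factor 2, need √n to grow by 2 → need 2² = 4 times as many samples.

Current: n = 38, width = 2.84
New: n = 152, width ≈ 1.40

Width reduced by factor of 2.84/1.40 = 2.03.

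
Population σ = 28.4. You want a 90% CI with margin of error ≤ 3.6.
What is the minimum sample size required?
n ≥ 169

For margin E ≤ 3.6:
n ≥ (z* · σ / E)²
n ≥ (1.645 · 28.4 / 3.6)²
n ≥ 168.41

Minimum n = 169 (rounding up)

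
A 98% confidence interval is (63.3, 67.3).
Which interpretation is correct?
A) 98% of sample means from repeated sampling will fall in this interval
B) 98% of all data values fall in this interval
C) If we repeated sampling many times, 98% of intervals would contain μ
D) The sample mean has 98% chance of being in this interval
C

A) Wrong — coverage applies to intervals containing μ, not to future x̄ values.
B) Wrong — a CI is about the parameter μ, not individual data values.
C) Correct — this is the frequentist long-run coverage interpretation.
D) Wrong — x̄ is observed and sits in the interval by construction.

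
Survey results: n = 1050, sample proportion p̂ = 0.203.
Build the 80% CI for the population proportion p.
(0.187, 0.219)

Proportion CI:
SE = √(p̂(1-p̂)/n) = √(0.203 · 0.797 / 1050) = 0.01241

z* = 1.282
Margin = z* · SE = 1.282 · 0.01241 = 0.0159

CI: 0.203 ± 0.0159 = (0.187, 0.219)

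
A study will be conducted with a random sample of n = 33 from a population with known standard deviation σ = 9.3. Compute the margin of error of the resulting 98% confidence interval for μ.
Margin of error = 3.77

Margin of error = z* · σ/√n
= 2.326 · 9.3/√33
= 2.326 · 9.3/5.7446
= 3.77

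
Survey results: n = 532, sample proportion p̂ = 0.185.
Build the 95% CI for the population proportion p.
(0.152, 0.218)

Proportion CI:
SE = √(p̂(1-p̂)/n) = √(0.185 · 0.815 / 532) = 0.01683

z* = 1.960
Margin = z* · SE = 1.960 · 0.01683 = 0.0330

CI: 0.185 ± 0.0330 = (0.152, 0.218)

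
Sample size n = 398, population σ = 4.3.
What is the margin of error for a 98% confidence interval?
Margin of error = 0.50

Margin of error = z* · σ/√n
= 2.326 · 4.3/√398
= 2.326 · 4.3/19.9499
= 0.50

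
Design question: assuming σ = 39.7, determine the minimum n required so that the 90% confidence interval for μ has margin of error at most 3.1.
n ≥ 444

For margin E ≤ 3.1:
n ≥ (z* · σ / E)²
n ≥ (1.645 · 39.7 / 3.1)²
n ≥ 443.80

Minimum n = 444 (rounding up)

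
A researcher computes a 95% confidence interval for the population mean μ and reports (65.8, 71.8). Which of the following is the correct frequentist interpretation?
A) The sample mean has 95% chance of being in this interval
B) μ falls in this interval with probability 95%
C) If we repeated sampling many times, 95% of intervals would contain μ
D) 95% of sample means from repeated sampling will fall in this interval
C

A) Wrong — x̄ is observed and sits in the interval by construction.
B) Wrong — μ is fixed; the randomness lives in the interval, not in μ.
C) Correct — this is the frequentist long-run coverage interpretation.
D) Wrong — coverage applies to intervals containing μ, not to future x̄ values.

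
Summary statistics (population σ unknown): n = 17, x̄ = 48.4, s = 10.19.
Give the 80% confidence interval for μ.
(45.10, 51.70)

t-interval (σ unknown):
df = n - 1 = 16
t* = 1.337 for 80% confidence

Margin of error = t* · s/√n = 1.337 · 10.19/√17 = 3.30

CI: (45.10, 51.70)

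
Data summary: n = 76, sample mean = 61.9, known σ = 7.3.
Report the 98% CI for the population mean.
(59.95, 63.85)

z-interval (σ known):
z* = 2.326 for 98% confidence

Margin of error = z* · σ/√n = 2.326 · 7.3/√76 = 1.95

CI: (61.9 - 1.95, 61.9 + 1.95) = (59.95, 63.85)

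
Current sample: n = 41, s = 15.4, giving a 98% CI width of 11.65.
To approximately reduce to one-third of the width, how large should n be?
n ≈ 369

CI width ∝ 1/√n
To reduce width by factor 3, need √n to grow by 3 → need 3² = 9 times as many samples.

Current: n = 41, width = 11.65
New: n = 369, width ≈ 3.75

Width reduced by factor of 11.65/3.75 = 3.11.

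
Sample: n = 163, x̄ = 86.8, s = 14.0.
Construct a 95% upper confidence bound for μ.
μ ≤ 88.61

Upper bound (one-sided):
t* = 1.654 (one-sided for 95%)
Upper bound = x̄ + t* · s/√n = 86.8 + 1.654 · 14.0/√163 = 88.61

We are 95% confident that μ ≤ 88.61.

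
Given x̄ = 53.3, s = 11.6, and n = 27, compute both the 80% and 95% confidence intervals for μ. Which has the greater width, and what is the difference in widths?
95% CI is wider by 3.31

df = 26
80% CI: t* = 1.315, (50.36, 56.24), width = 2 · t* · s/√n = 5.87
95% CI: t* = 2.056, (48.71, 57.89), width = 2 · t* · s/√n = 9.18

The 95% CI is wider by 9.18 - 5.87 = 3.31.
Higher confidence requires a wider interval.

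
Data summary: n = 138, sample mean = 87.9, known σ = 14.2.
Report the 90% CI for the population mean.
(85.91, 89.89)

z-interval (σ known):
z* = 1.645 for 90% confidence

Margin of error = z* · σ/√n = 1.645 · 14.2/√138 = 1.99

CI: (87.9 - 1.99, 87.9 + 1.99) = (85.91, 89.89)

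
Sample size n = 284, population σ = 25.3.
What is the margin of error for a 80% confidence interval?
Margin of error = 1.92

Margin of error = z* · σ/√n
= 1.282 · 25.3/√284
= 1.282 · 25.3/16.8523
= 1.92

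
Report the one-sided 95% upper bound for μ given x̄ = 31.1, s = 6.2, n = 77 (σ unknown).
μ ≤ 32.28

Upper bound (one-sided):
t* = 1.665 (one-sided for 95%)
Upper bound = x̄ + t* · s/√n = 31.1 + 1.665 · 6.2/√77 = 32.28

We are 95% confident that μ ≤ 32.28.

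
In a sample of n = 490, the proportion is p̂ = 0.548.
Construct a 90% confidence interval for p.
(0.511, 0.585)

Proportion CI:
SE = √(p̂(1-p̂)/n) = √(0.548 · 0.452 / 490) = 0.02248

z* = 1.645
Margin = z* · SE = 1.645 · 0.02248 = 0.0370

CI: 0.548 ± 0.0370 = (0.511, 0.585)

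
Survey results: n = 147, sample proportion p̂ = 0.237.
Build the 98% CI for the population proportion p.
(0.155, 0.319)

Proportion CI:
SE = √(p̂(1-p̂)/n) = √(0.237 · 0.763 / 147) = 0.03507

z* = 2.326
Margin = z* · SE = 2.326 · 0.03507 = 0.0816

CI: 0.237 ± 0.0816 = (0.155, 0.319)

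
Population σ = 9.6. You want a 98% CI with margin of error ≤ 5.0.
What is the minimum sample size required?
n ≥ 20

For margin E ≤ 5.0:
n ≥ (z* · σ / E)²
n ≥ (2.326 · 9.6 / 5.0)²
n ≥ 19.94

Minimum n = 20 (rounding up)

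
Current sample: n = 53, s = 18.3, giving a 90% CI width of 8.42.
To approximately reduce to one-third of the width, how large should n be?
n ≈ 477

CI width ∝ 1/√n
To reduce width by factor 3, need √n to grow by 3 → need 3² = 9 times as many samples.

Current: n = 53, width = 8.42
New: n = 477, width ≈ 2.76

Width reduced by factor of 8.42/2.76 = 3.05.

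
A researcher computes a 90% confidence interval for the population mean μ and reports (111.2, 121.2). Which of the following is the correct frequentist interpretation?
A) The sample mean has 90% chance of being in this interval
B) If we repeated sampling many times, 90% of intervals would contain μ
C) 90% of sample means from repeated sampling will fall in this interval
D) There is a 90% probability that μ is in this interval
B

A) Wrong — x̄ is observed and sits in the interval by construction.
B) Correct — this is the frequentist long-run coverage interpretation.
C) Wrong — coverage applies to intervals containing μ, not to future x̄ values.
D) Wrong — μ is fixed; the randomness lives in the interval, not in μ.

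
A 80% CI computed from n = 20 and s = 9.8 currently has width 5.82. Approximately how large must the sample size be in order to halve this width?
n ≈ 80

CI width ∝ 1/√n
To reduce width by factor 2, need √n to grow by 2 → need 2² = 4 times as many samples.

Current: n = 20, width = 5.82
New: n = 80, width ≈ 2.83

Width reduced by factor of 5.82/2.83 = 2.06.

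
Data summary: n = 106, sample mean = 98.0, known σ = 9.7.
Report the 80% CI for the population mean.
(96.79, 99.21)

z-interval (σ known):
z* = 1.282 for 80% confidence

Margin of error = z* · σ/√n = 1.282 · 9.7/√106 = 1.21

CI: (98.0 - 1.21, 98.0 + 1.21) = (96.79, 99.21)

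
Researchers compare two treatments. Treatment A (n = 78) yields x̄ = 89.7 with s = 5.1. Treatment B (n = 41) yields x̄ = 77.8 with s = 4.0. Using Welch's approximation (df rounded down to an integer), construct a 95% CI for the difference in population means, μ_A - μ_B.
(10.21, 13.59)

Difference: x̄₁ - x̄₂ = 11.90
SE = √(s₁²/n₁ + s₂²/n₂) = √(5.1²/78 + 4.0²/41) = 0.8507
df = 99.74 → 99 (Welch–Satterthwaite, rounded down)
t* = 1.984

CI: 11.90 ± 1.984 · 0.8507 = 11.90 ± 1.69 = (10.21, 13.59)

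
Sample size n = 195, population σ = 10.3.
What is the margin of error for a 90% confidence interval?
Margin of error = 1.21

Margin of error = z* · σ/√n
= 1.645 · 10.3/√195
= 1.645 · 10.3/13.9642
= 1.21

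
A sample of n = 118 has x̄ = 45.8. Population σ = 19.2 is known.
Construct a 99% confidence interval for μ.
(41.25, 50.35)

z-interval (σ known):
z* = 2.576 for 99% confidence

Margin of error = z* · σ/√n = 2.576 · 19.2/√118 = 4.55

CI: (45.8 - 4.55, 45.8 + 4.55) = (41.25, 50.35)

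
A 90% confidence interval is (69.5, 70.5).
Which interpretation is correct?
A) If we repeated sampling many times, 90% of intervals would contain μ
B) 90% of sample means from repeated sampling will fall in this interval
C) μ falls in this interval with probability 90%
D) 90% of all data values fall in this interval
A

A) Correct — this is the frequentist long-run coverage interpretation.
B) Wrong — coverage applies to intervals containing μ, not to future x̄ values.
C) Wrong — μ is fixed; the randomness lives in the interval, not in μ.
D) Wrong — a CI is about the parameter μ, not individual data values.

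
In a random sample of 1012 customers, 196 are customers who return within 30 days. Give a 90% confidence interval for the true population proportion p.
(0.173, 0.214)

Proportion CI:
p̂ = 196/1012 = 0.19368
SE = √(p̂(1-p̂)/n) = √(0.19368 · 0.80632 / 1012) = 0.01242

z* = 1.645
Margin = z* · SE = 1.645 · 0.01242 = 0.0204

CI: 0.19368 ± 0.0204 = (0.173, 0.214)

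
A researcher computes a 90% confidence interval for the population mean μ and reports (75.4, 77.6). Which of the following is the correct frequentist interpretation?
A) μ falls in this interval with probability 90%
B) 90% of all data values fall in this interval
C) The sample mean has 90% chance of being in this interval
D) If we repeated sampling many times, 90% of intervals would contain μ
D

A) Wrong — μ is fixed; the randomness lives in the interval, not in μ.
B) Wrong — a CI is about the parameter μ, not individual data values.
C) Wrong — x̄ is observed and sits in the interval by construction.
D) Correct — this is the frequentist long-run coverage interpretation.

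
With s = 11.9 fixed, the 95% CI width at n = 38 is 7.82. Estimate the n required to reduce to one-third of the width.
n ≈ 342

CI width ∝ 1/√n
To reduce width by factor 3, need √n to grow by 3 → need 3² = 9 times as many samples.

Current: n = 38, width = 7.82
New: n = 342, width ≈ 2.53

Width reduced by factor of 7.82/2.53 = 3.09.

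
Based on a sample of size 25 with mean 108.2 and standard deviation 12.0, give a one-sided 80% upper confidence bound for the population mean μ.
μ ≤ 110.26

Upper bound (one-sided):
t* = 0.857 (one-sided for 80%)
Upper bound = x̄ + t* · s/√n = 108.2 + 0.857 · 12.0/√25 = 110.26

We are 80% confident that μ ≤ 110.26.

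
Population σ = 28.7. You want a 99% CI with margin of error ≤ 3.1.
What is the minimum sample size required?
n ≥ 569

For margin E ≤ 3.1:
n ≥ (z* · σ / E)²
n ≥ (2.576 · 28.7 / 3.1)²
n ≥ 568.76

Minimum n = 569 (rounding up)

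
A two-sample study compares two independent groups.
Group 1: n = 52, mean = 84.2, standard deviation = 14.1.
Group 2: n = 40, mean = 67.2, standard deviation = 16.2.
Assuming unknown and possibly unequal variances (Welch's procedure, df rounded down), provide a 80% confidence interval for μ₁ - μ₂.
(12.83, 21.17)

Difference: x̄₁ - x̄₂ = 17.00
SE = √(s₁²/n₁ + s₂²/n₂) = √(14.1²/52 + 16.2²/40) = 3.2225
df = 77.56 → 77 (Welch–Satterthwaite, rounded down)
t* = 1.293

CI: 17.00 ± 1.293 · 3.2225 = 17.00 ± 4.17 = (12.83, 21.17)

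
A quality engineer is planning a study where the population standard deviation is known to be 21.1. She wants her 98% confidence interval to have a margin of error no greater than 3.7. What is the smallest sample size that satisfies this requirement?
n ≥ 176

For margin E ≤ 3.7:
n ≥ (z* · σ / E)²
n ≥ (2.326 · 21.1 / 3.7)²
n ≥ 175.95

Minimum n = 176 (rounding up)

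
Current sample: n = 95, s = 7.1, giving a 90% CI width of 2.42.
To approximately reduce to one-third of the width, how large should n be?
n ≈ 855

CI width ∝ 1/√n
To reduce width by factor 3, need √n to grow by 3 → need 3² = 9 times as many samples.

Current: n = 95, width = 2.42
New: n = 855, width ≈ 0.80

Width reduced by factor of 2.42/0.80 = 3.02.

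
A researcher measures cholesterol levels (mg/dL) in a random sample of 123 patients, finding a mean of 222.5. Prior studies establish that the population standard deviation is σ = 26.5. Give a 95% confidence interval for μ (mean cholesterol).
(217.82, 227.18)

z-interval (σ known):
z* = 1.960 for 95% confidence

Margin of error = z* · σ/√n = 1.960 · 26.5/√123 = 4.68

CI: (222.5 - 4.68, 222.5 + 4.68) = (217.82, 227.18)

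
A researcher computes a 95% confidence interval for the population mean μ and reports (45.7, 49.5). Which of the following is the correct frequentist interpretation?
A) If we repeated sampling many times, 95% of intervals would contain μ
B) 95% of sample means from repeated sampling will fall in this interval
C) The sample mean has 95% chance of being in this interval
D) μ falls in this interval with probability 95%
A

A) Correct — this is the frequentist long-run coverage interpretation.
B) Wrong — coverage applies to intervals containing μ, not to future x̄ values.
C) Wrong — x̄ is observed and sits in the interval by construction.
D) Wrong — μ is fixed; the randomness lives in the interval, not in μ.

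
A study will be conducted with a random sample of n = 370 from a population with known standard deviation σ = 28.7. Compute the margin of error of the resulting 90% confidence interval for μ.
Margin of error = 2.45

Margin of error = z* · σ/√n
= 1.645 · 28.7/√370
= 1.645 · 28.7/19.2354
= 2.45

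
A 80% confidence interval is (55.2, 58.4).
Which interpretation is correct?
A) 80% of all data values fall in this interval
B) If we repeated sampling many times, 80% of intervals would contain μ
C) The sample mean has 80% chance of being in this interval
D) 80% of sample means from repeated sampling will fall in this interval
B

A) Wrong — a CI is about the parameter μ, not individual data values.
B) Correct — this is the frequentist long-run coverage interpretation.
C) Wrong — x̄ is observed and sits in the interval by construction.
D) Wrong — coverage applies to intervals containing μ, not to future x̄ values.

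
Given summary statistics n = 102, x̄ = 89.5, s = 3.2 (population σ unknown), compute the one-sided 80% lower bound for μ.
μ ≥ 89.23

Lower bound (one-sided):
t* = 0.845 (one-sided for 80%)
Lower bound = x̄ - t* · s/√n = 89.5 - 0.845 · 3.2/√102 = 89.23

We are 80% confident that μ ≥ 89.23.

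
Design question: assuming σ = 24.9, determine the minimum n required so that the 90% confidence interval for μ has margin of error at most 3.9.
n ≥ 111

For margin E ≤ 3.9:
n ≥ (z* · σ / E)²
n ≥ (1.645 · 24.9 / 3.9)²
n ≥ 110.31

Minimum n = 111 (rounding up)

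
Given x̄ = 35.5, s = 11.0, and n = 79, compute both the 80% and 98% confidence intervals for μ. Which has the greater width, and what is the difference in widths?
98% CI is wider by 2.68

df = 78
80% CI: t* = 1.292, (33.90, 37.10), width = 2 · t* · s/√n = 3.20
98% CI: t* = 2.375, (32.56, 38.44), width = 2 · t* · s/√n = 5.88

The 98% CI is wider by 5.88 - 3.20 = 2.68.
Higher confidence requires a wider interval.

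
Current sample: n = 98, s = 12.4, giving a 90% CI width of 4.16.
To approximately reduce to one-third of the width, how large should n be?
n ≈ 882

CI width ∝ 1/√n
To reduce width by factor 3, need √n to grow by 3 → need 3² = 9 times as many samples.

Current: n = 98, width = 4.16
New: n = 882, width ≈ 1.38

Width reduced by factor of 4.16/1.38 = 3.01.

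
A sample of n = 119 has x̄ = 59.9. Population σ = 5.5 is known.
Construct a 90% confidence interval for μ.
(59.07, 60.73)

z-interval (σ known):
z* = 1.645 for 90% confidence

Margin of error = z* · σ/√n = 1.645 · 5.5/√119 = 0.83

CI: (59.9 - 0.83, 59.9 + 0.83) = (59.07, 60.73)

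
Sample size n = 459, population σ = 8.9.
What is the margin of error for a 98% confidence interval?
Margin of error = 0.97

Margin of error = z* · σ/√n
= 2.326 · 8.9/√459
= 2.326 · 8.9/21.4243
= 0.97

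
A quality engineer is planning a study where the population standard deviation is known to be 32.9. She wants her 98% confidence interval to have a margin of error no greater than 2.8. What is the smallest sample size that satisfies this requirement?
n ≥ 747

For margin E ≤ 2.8:
n ≥ (z* · σ / E)²
n ≥ (2.326 · 32.9 / 2.8)²
n ≥ 746.96

Minimum n = 747 (rounding up)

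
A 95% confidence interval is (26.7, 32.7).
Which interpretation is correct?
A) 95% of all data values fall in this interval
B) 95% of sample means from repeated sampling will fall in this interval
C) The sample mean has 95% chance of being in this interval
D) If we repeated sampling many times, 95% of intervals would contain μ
D

A) Wrong — a CI is about the parameter μ, not individual data values.
B) Wrong — coverage applies to intervals containing μ, not to future x̄ values.
C) Wrong — x̄ is observed and sits in the interval by construction.
D) Correct — this is the frequentist long-run coverage interpretation.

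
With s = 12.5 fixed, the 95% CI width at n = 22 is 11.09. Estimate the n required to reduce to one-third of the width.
n ≈ 198

CI width ∝ 1/√n
To reduce width by factor 3, need √n to grow by 3 → need 3² = 9 times as many samples.

Current: n = 22, width = 11.09
New: n = 198, width ≈ 3.50

Width reduced by factor of 11.09/3.50 = 3.17.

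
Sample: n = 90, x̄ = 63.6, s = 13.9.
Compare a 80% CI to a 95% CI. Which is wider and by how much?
95% CI is wider by 2.04

df = 89
80% CI: t* = 1.291, (61.71, 65.49), width = 2 · t* · s/√n = 3.78
95% CI: t* = 1.987, (60.69, 66.51), width = 2 · t* · s/√n = 5.82

The 95% CI is wider by 5.82 - 3.78 = 2.04.
Higher confidence requires a wider interval.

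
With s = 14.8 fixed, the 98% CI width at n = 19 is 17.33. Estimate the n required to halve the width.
n ≈ 76

CI width ∝ 1/√n
To reduce width by factor 2, need √n to grow by 2 → need 2² = 4 times as many samples.

Current: n = 19, width = 17.33
New: n = 76, width ≈ 8.07

Width reduced by factor of 17.33/8.07 = 2.15.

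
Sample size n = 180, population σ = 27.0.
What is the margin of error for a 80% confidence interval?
Margin of error = 2.58

Margin of error = z* · σ/√n
= 1.282 · 27.0/√180
= 1.282 · 27.0/13.4164
= 2.58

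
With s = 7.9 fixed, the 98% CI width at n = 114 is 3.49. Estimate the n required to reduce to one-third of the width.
n ≈ 1026

CI width ∝ 1/√n
To reduce width by factor 3, need √n to grow by 3 → need 3² = 9 times as many samples.

Current: n = 114, width = 3.49
New: n = 1026, width ≈ 1.15

Width reduced by factor of 3.49/1.15 = 3.03.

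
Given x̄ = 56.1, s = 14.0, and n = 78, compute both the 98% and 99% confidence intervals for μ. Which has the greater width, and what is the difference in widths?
99% CI is wider by 0.84

df = 77
98% CI: t* = 2.376, (52.33, 59.87), width = 2 · t* · s/√n = 7.53
99% CI: t* = 2.641, (51.91, 60.29), width = 2 · t* · s/√n = 8.37

The 99% CI is wider by 8.37 - 7.53 = 0.84.
Higher confidence requires a wider interval.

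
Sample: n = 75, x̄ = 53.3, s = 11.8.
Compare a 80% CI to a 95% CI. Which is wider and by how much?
95% CI is wider by 1.91

df = 74
80% CI: t* = 1.293, (51.54, 55.06), width = 2 · t* · s/√n = 3.52
95% CI: t* = 1.993, (50.58, 56.02), width = 2 · t* · s/√n = 5.43

The 95% CI is wider by 5.43 - 3.52 = 1.91.
Higher confidence requires a wider interval.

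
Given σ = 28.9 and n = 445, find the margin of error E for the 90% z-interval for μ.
Margin of error = 2.25

Margin of error = z* · σ/√n
= 1.645 · 28.9/√445
= 1.645 · 28.9/21.0950
= 2.25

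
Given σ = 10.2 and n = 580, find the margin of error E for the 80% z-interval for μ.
Margin of error = 0.54

Margin of error = z* · σ/√n
= 1.282 · 10.2/√580
= 1.282 · 10.2/24.0832
= 0.54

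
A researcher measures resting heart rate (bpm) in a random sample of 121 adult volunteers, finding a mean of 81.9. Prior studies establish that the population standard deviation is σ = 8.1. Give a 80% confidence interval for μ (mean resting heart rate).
(80.96, 82.84)

z-interval (σ known):
z* = 1.282 for 80% confidence

Margin of error = z* · σ/√n = 1.282 · 8.1/√121 = 0.94

CI: (81.9 - 0.94, 81.9 + 0.94) = (80.96, 82.84)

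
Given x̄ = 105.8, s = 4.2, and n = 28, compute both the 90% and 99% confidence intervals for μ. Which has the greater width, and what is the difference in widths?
99% CI is wider by 1.70

df = 27
90% CI: t* = 1.703, (104.45, 107.15), width = 2 · t* · s/√n = 2.70
99% CI: t* = 2.771, (103.60, 108.00), width = 2 · t* · s/√n = 4.40

The 99% CI is wider by 4.40 - 2.70 = 1.70.
Higher confidence requires a wider interval.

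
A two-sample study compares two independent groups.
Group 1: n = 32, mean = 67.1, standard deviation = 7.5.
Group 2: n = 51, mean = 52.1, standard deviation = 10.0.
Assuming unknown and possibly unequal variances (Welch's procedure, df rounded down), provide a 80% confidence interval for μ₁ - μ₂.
(12.51, 17.49)

Difference: x̄₁ - x̄₂ = 15.00
SE = √(s₁²/n₁ + s₂²/n₂) = √(7.5²/32 + 10.0²/51) = 1.9284
df = 78.32 → 78 (Welch–Satterthwaite, rounded down)
t* = 1.292

CI: 15.00 ± 1.292 · 1.9284 = 15.00 ± 2.49 = (12.51, 17.49)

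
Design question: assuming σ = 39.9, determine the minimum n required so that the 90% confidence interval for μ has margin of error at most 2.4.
n ≥ 748

For margin E ≤ 2.4:
n ≥ (z* · σ / E)²
n ≥ (1.645 · 39.9 / 2.4)²
n ≥ 747.92

Minimum n = 748 (rounding up)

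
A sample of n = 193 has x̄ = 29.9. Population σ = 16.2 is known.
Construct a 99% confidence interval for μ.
(26.90, 32.90)

z-interval (σ known):
z* = 2.576 for 99% confidence

Margin of error = z* · σ/√n = 2.576 · 16.2/√193 = 3.00

CI: (29.9 - 3.00, 29.9 + 3.00) = (26.90, 32.90)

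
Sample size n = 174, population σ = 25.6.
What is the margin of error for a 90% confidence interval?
Margin of error = 3.19

Margin of error = z* · σ/√n
= 1.645 · 25.6/√174
= 1.645 · 25.6/13.1909
= 3.19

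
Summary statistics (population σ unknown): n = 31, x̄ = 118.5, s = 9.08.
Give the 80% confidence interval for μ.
(116.36, 120.64)

t-interval (σ unknown):
df = n - 1 = 30
t* = 1.310 for 80% confidence

Margin of error = t* · s/√n = 1.310 · 9.08/√31 = 2.14

CI: (116.36, 120.64)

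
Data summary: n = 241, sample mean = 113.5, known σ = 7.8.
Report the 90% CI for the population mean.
(112.67, 114.33)

z-interval (σ known):
z* = 1.645 for 90% confidence

Margin of error = z* · σ/√n = 1.645 · 7.8/√241 = 0.83

CI: (113.5 - 0.83, 113.5 + 0.83) = (112.67, 114.33)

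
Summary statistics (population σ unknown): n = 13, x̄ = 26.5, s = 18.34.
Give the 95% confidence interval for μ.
(15.42, 37.58)

t-interval (σ unknown):
df = n - 1 = 12
t* = 2.179 for 95% confidence

Margin of error = t* · s/√n = 2.179 · 18.34/√13 = 11.08

CI: (15.42, 37.58)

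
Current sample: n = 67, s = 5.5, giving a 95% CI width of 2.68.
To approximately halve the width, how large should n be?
n ≈ 268

CI width ∝ 1/√n
To reduce width by factor 2, need √n to grow by 2 → need 2² = 4 times as many samples.

Current: n = 67, width = 2.68
New: n = 268, width ≈ 1.32

Width reduced by factor of 2.68/1.32 = 2.03.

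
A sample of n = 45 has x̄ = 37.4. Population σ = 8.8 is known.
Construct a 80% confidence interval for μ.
(35.72, 39.08)

z-interval (σ known):
z* = 1.282 for 80% confidence

Margin of error = z* · σ/√n = 1.282 · 8.8/√45 = 1.68

CI: (37.4 - 1.68, 37.4 + 1.68) = (35.72, 39.08)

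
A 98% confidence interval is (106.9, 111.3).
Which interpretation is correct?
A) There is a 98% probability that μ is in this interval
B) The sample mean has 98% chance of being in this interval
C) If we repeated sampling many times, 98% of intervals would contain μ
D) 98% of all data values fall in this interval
C

A) Wrong — μ is fixed; the randomness lives in the interval, not in μ.
B) Wrong — x̄ is observed and sits in the interval by construction.
C) Correct — this is the frequentist long-run coverage interpretation.
D) Wrong — a CI is about the parameter μ, not individual data values.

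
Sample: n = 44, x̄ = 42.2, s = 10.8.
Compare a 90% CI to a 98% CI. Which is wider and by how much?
98% CI is wider by 2.40

df = 43
90% CI: t* = 1.681, (39.46, 44.94), width = 2 · t* · s/√n = 5.47
98% CI: t* = 2.416, (38.27, 46.13), width = 2 · t* · s/√n = 7.87

The 98% CI is wider by 7.87 - 5.47 = 2.40.
Higher confidence requires a wider interval.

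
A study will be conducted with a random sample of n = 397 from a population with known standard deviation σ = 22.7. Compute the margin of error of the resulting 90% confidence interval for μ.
Margin of error = 1.87

Margin of error = z* · σ/√n
= 1.645 · 22.7/√397
= 1.645 · 22.7/19.9249
= 1.87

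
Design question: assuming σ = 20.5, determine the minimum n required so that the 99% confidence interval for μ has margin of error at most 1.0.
n ≥ 2789

For margin E ≤ 1.0:
n ≥ (z* · σ / E)²
n ≥ (2.576 · 20.5 / 1.0)²
n ≥ 2788.68

Minimum n = 2789 (rounding up)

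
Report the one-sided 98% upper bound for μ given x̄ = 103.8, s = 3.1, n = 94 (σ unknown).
μ ≤ 104.47

Upper bound (one-sided):
t* = 2.083 (one-sided for 98%)
Upper bound = x̄ + t* · s/√n = 103.8 + 2.083 · 3.1/√94 = 104.47

We are 98% confident that μ ≤ 104.47.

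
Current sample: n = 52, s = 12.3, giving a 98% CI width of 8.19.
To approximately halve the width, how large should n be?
n ≈ 208

CI width ∝ 1/√n
To reduce width by factor 2, need √n to grow by 2 → need 2² = 4 times as many samples.

Current: n = 52, width = 8.19
New: n = 208, width ≈ 4.00

Width reduced by factor of 8.19/4.00 = 2.05.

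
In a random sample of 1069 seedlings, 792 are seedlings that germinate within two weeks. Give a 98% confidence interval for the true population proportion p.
(0.710, 0.772)

Proportion CI:
p̂ = 792/1069 = 0.74088
SE = √(p̂(1-p̂)/n) = √(0.74088 · 0.25912 / 1069) = 0.01340

z* = 2.326
Margin = z* · SE = 2.326 · 0.01340 = 0.0312

CI: 0.74088 ± 0.0312 = (0.710, 0.772)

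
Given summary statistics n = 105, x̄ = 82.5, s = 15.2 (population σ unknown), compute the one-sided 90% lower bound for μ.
μ ≥ 80.59

Lower bound (one-sided):
t* = 1.290 (one-sided for 90%)
Lower bound = x̄ - t* · s/√n = 82.5 - 1.290 · 15.2/√105 = 80.59

We are 90% confident that μ ≥ 80.59.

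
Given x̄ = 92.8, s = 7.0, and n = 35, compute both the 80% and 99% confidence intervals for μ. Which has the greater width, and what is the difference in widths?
99% CI is wider by 3.37

df = 34
80% CI: t* = 1.307, (91.25, 94.35), width = 2 · t* · s/√n = 3.09
99% CI: t* = 2.728, (89.57, 96.03), width = 2 · t* · s/√n = 6.46

The 99% CI is wider by 6.46 - 3.09 = 3.37.
Higher confidence requires a wider interval.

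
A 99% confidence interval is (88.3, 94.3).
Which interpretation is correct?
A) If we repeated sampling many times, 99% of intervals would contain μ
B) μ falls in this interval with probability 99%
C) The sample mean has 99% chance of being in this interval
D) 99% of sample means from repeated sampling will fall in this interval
A

A) Correct — this is the frequentist long-run coverage interpretation.
B) Wrong — μ is fixed; the randomness lives in the interval, not in μ.
C) Wrong — x̄ is observed and sits in the interval by construction.
D) Wrong — coverage applies to intervals containing μ, not to future x̄ values.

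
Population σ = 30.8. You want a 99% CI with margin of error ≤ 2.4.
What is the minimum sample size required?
n ≥ 1093

For margin E ≤ 2.4:
n ≥ (z* · σ / E)²
n ≥ (2.576 · 30.8 / 2.4)²
n ≥ 1092.88

Minimum n = 1093 (rounding up)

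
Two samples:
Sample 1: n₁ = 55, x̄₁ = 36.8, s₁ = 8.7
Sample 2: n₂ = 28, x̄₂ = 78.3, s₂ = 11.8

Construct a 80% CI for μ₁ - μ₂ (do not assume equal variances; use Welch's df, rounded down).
(-44.78, -38.22)

Difference: x̄₁ - x̄₂ = -41.50
SE = √(s₁²/n₁ + s₂²/n₂) = √(8.7²/55 + 11.8²/28) = 2.5197
df = 42.39 → 42 (Welch–Satterthwaite, rounded down)
t* = 1.302

CI: -41.50 ± 1.302 · 2.5197 = -41.50 ± 3.28 = (-44.78, -38.22)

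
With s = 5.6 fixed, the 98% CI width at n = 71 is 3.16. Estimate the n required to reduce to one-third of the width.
n ≈ 639

CI width ∝ 1/√n
To reduce width by factor 3, need √n to grow by 3 → need 3² = 9 times as many samples.

Current: n = 71, width = 3.16
New: n = 639, width ≈ 1.03

Width reduced by factor of 3.16/1.03 = 3.07.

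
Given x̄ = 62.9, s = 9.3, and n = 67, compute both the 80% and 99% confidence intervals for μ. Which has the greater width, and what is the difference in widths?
99% CI is wider by 3.09

df = 66
80% CI: t* = 1.295, (61.43, 64.37), width = 2 · t* · s/√n = 2.94
99% CI: t* = 2.652, (59.89, 65.91), width = 2 · t* · s/√n = 6.03

The 99% CI is wider by 6.03 - 2.94 = 3.09.
Higher confidence requires a wider interval.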